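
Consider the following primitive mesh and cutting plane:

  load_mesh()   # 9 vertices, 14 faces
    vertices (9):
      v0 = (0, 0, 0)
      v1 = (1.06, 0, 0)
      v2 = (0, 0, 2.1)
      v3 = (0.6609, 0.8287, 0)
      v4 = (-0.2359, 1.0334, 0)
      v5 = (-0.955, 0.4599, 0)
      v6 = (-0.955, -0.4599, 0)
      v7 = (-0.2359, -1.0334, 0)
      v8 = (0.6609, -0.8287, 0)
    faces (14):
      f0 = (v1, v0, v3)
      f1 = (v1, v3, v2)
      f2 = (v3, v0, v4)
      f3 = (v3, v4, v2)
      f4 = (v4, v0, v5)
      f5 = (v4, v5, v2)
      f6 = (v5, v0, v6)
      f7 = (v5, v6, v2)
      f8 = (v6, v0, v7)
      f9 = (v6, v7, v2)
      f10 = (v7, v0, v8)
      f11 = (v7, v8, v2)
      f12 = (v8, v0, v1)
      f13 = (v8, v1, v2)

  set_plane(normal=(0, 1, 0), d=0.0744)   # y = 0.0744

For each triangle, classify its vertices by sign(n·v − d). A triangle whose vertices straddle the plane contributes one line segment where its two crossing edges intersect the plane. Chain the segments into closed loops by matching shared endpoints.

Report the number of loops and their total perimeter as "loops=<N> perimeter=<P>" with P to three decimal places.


Straddling triangles (8 of 14):
  (v1,v0,v3) [--+] → (0.0593351, 0.0744, 0)–(1.02417, 0.0744, 0)  len=0.9648
  (v1,v3,v2) [-+-] → (1.02417, 0.0744, 0)–(0.0593351, 0.0744, 1.91146)  len=2.1412
  (v3,v0,v4) [+-+] → (0.0593351, 0.0744, 0)–(-0.0169837, 0.0744, 0)  len=0.0763
  (v3,v4,v2) [++-] → (-0.0169837, 0.0744, 1.94881)–(0.0593351, 0.0744, 1.91146)  len=0.0850
  (v4,v0,v5) [+-+] → (-0.0169837, 0.0744, 0)–(-0.154494, 0.0744, 0)  len=0.1375
  (v4,v5,v2) [++-] → (-0.154494, 0.0744, 1.76027)–(-0.0169837, 0.0744, 1.94881)  len=0.2334
  (v5,v0,v6) [+--] → (-0.154494, 0.0744, 0)–(-0.955, 0.0744, 0)  len=0.8005
  (v5,v6,v2) [+--] → (-0.955, 0.0744, 0)–(-0.154494, 0.0744, 1.76027)  len=1.9337

Chained into 1 loop(s):
  loop 1: 8 segments, perimeter = 6.3724
Total perimeter = 6.372

loops=1 perimeter=6.372


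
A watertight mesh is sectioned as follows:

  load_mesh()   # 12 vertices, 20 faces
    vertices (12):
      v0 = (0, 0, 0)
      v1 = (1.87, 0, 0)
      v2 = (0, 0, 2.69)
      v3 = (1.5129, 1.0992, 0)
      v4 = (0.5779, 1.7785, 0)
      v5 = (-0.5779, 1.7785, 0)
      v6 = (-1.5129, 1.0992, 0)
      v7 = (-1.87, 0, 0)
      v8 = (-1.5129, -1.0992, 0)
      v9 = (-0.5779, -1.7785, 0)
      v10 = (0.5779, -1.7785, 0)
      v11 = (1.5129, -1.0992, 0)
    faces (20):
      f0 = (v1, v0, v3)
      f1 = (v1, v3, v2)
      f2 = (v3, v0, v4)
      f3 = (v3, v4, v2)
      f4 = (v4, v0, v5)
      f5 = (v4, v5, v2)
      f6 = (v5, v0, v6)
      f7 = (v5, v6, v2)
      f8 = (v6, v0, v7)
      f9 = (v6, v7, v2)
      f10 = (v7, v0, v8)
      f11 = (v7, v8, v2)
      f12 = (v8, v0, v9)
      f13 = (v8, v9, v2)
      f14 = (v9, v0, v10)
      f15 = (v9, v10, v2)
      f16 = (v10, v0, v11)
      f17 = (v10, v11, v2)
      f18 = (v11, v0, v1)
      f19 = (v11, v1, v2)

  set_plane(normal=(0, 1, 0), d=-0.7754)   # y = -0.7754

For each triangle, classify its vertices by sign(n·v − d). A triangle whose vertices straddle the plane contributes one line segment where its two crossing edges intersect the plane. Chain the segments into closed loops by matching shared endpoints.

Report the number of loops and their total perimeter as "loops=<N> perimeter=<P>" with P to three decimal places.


Straddling triangles (10 of 20):
  (v7,v0,v8) [++-] → (-1.06723, -0.7754, 0)–(-1.61809, -0.7754, 0)  len=0.5509
  (v7,v8,v2) [+-+] → (-1.61809, -0.7754, 0)–(-1.06723, -0.7754, 0.792414)  len=0.9651
  (v8,v0,v9) [-+-] → (-1.06723, -0.7754, 0)–(-0.251956, -0.7754, 0)  len=0.8153
  (v8,v9,v2) [--+] → (-0.251956, -0.7754, 1.5172)–(-1.06723, -0.7754, 0.792414)  len=1.0909
  (v9,v0,v10) [-+-] → (-0.251956, -0.7754, 0)–(0.251956, -0.7754, 0)  len=0.5039
  (v9,v10,v2) [--+] → (0.251956, -0.7754, 1.5172)–(-0.251956, -0.7754, 1.5172)  len=0.5039
  (v10,v0,v11) [-+-] → (0.251956, -0.7754, 0)–(1.06723, -0.7754, 0)  len=0.8153
  (v10,v11,v2) [--+] → (1.06723, -0.7754, 0.792414)–(0.251956, -0.7754, 1.5172)  len=1.0909
  (v11,v0,v1) [-++] → (1.06723, -0.7754, 0)–(1.61809, -0.7754, 0)  len=0.5509
  (v11,v1,v2) [-++] → (1.61809, -0.7754, 0)–(1.06723, -0.7754, 0.792414)  len=0.9651

Chained into 1 loop(s):
  loop 1: 10 segments, perimeter = 7.8520
Total perimeter = 7.852

loops=1 perimeter=7.852


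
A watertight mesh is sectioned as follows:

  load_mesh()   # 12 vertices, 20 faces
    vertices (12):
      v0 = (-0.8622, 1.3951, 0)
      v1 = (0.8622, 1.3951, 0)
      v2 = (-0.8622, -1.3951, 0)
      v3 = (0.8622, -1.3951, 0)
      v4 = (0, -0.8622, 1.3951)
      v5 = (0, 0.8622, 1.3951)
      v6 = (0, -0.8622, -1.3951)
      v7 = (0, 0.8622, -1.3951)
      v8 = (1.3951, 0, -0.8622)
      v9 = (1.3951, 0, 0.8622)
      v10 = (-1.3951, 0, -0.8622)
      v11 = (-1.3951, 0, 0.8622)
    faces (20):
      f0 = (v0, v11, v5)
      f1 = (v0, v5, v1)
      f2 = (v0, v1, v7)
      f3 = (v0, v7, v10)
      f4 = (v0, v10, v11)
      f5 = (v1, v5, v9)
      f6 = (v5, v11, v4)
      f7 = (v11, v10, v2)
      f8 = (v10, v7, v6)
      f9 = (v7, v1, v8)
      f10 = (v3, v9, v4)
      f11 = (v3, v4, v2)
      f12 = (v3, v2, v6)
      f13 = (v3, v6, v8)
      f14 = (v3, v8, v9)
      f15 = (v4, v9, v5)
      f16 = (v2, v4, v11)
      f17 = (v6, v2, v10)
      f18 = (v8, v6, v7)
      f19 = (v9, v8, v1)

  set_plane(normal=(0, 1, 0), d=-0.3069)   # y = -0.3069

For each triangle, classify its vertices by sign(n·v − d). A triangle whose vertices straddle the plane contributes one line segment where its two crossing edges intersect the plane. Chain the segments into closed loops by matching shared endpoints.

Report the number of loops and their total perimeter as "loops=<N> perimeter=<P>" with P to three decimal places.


Straddling triangles (10 of 20):
  (v5,v11,v4) [++-] → (-0.898514, -0.3069, 1.05189)–(0, -0.3069, 1.3951)  len=0.9618
  (v11,v10,v2) [++-] → (-1.27787, -0.3069, -0.67253)–(-1.27787, -0.3069, 0.67253)  len=1.3451
  (v10,v7,v6) [++-] → (0, -0.3069, -1.3951)–(-0.898514, -0.3069, -1.05189)  len=0.9618
  (v3,v9,v4) [-+-] → (1.27787, -0.3069, 0.67253)–(0.898514, -0.3069, 1.05189)  len=0.5365
  (v3,v6,v8) [--+] → (0.898514, -0.3069, -1.05189)–(1.27787, -0.3069, -0.67253)  len=0.5365
  (v3,v8,v9) [-++] → (1.27787, -0.3069, -0.67253)–(1.27787, -0.3069, 0.67253)  len=1.3451
  (v4,v9,v5) [-++] → (0.898514, -0.3069, 1.05189)–(0, -0.3069, 1.3951)  len=0.9618
  (v2,v4,v11) [--+] → (-0.898514, -0.3069, 1.05189)–(-1.27787, -0.3069, 0.67253)  len=0.5365
  (v6,v2,v10) [--+] → (-1.27787, -0.3069, -0.67253)–(-0.898514, -0.3069, -1.05189)  len=0.5365
  (v8,v6,v7) [+-+] → (0.898514, -0.3069, -1.05189)–(0, -0.3069, -1.3951)  len=0.9618

Chained into 1 loop(s):
  loop 1: 10 segments, perimeter = 8.6834
Total perimeter = 8.683

loops=1 perimeter=8.683


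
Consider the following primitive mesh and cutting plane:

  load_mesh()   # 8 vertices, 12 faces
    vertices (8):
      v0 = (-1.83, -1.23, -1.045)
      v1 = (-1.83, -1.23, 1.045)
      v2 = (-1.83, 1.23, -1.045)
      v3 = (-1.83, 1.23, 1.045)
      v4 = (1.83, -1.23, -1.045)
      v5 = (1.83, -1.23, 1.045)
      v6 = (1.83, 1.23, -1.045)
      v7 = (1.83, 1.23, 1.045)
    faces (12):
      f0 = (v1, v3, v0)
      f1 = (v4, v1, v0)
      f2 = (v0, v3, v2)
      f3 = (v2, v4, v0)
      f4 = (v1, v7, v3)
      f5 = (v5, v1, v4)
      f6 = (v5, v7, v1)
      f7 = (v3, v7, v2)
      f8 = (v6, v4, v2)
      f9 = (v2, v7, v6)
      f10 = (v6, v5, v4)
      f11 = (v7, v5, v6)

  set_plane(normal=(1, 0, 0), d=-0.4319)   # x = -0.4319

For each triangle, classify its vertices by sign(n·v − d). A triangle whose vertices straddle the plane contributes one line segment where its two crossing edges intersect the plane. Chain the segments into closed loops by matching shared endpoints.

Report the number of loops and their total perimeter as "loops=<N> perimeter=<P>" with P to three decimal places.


loops=1 perimeter=9.100

Straddling triangles (8 of 12):
  (v4,v1,v0) [+--] → (-0.4319, -1.23, 0.246631)–(-0.4319, -1.23, -1.045)  len=1.2916
  (v2,v4,v0) [-+-] → (-0.4319, 0.290293, -1.045)–(-0.4319, -1.23, -1.045)  len=1.5203
  (v1,v7,v3) [-+-] → (-0.4319, -0.290293, 1.045)–(-0.4319, 1.23, 1.045)  len=1.5203
  (v5,v1,v4) [+-+] → (-0.4319, -1.23, 1.045)–(-0.4319, -1.23, 0.246631)  len=0.7984
  (v5,v7,v1) [++-] → (-0.4319, -0.290293, 1.045)–(-0.4319, -1.23, 1.045)  len=0.9397
  (v3,v7,v2) [-+-] → (-0.4319, 1.23, 1.045)–(-0.4319, 1.23, -0.246631)  len=1.2916
  (v6,v4,v2) [++-] → (-0.4319, 0.290293, -1.045)–(-0.4319, 1.23, -1.045)  len=0.9397
  (v2,v7,v6) [-++] → (-0.4319, 1.23, -0.246631)–(-0.4319, 1.23, -1.045)  len=0.7984

Chained into 1 loop(s):
  loop 1: 8 segments, perimeter = 9.1000
Total perimeter = 9.100


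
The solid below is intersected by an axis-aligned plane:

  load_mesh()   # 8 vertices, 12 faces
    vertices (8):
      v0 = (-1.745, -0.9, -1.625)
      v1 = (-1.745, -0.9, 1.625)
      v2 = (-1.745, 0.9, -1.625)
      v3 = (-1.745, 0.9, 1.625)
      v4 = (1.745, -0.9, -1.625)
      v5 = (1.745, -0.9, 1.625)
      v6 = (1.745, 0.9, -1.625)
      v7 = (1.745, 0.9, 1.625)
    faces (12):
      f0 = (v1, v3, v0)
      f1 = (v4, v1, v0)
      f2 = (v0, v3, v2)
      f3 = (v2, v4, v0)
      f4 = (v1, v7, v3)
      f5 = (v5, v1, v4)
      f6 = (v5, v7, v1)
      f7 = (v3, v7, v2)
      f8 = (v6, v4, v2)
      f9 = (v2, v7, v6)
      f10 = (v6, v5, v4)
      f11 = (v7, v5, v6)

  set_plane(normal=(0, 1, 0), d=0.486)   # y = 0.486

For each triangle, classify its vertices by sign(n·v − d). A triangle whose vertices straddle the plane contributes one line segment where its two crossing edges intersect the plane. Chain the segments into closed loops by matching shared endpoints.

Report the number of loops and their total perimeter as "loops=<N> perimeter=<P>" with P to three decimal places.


Straddling triangles (8 of 12):
  (v1,v3,v0) [-+-] → (-1.745, 0.486, 1.625)–(-1.745, 0.486, 0.8775)  len=0.7475
  (v0,v3,v2) [-++] → (-1.745, 0.486, 0.8775)–(-1.745, 0.486, -1.625)  len=2.5025
  (v2,v4,v0) [+--] → (-0.9423, 0.486, -1.625)–(-1.745, 0.486, -1.625)  len=0.8027
  (v1,v7,v3) [-++] → (0.9423, 0.486, 1.625)–(-1.745, 0.486, 1.625)  len=2.6873
  (v5,v7,v1) [-+-] → (1.745, 0.486, 1.625)–(0.9423, 0.486, 1.625)  len=0.8027
  (v6,v4,v2) [+-+] → (1.745, 0.486, -1.625)–(-0.9423, 0.486, -1.625)  len=2.6873
  (v6,v5,v4) [+--] → (1.745, 0.486, -0.8775)–(1.745, 0.486, -1.625)  len=0.7475
  (v7,v5,v6) [+-+] → (1.745, 0.486, 1.625)–(1.745, 0.486, -0.8775)  len=2.5025

Chained into 1 loop(s):
  loop 1: 8 segments, perimeter = 13.4800
Total perimeter = 13.480

loops=1 perimeter=13.480


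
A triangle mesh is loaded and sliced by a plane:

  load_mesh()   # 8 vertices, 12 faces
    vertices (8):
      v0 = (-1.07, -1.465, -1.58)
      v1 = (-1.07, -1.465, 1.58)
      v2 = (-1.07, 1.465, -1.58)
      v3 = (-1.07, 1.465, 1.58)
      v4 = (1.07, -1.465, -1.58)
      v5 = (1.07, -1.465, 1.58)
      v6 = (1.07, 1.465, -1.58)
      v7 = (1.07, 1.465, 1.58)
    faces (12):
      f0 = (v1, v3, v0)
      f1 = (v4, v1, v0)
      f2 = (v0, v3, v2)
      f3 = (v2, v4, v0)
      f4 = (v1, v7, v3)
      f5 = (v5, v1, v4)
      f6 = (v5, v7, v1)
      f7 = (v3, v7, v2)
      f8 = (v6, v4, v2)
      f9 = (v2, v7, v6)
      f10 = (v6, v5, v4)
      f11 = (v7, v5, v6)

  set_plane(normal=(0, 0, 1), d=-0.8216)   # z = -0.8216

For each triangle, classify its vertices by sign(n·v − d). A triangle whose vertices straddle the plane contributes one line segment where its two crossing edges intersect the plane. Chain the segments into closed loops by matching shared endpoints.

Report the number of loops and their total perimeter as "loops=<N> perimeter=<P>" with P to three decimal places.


Straddling triangles (8 of 12):
  (v1,v3,v0) [++-] → (-1.07, -0.7618, -0.8216)–(-1.07, -1.465, -0.8216)  len=0.7032
  (v4,v1,v0) [-+-] → (0.5564, -1.465, -0.8216)–(-1.07, -1.465, -0.8216)  len=1.6264
  (v0,v3,v2) [-+-] → (-1.07, -0.7618, -0.8216)–(-1.07, 1.465, -0.8216)  len=2.2268
  (v5,v1,v4) [++-] → (0.5564, -1.465, -0.8216)–(1.07, -1.465, -0.8216)  len=0.5136
  (v3,v7,v2) [++-] → (-0.5564, 1.465, -0.8216)–(-1.07, 1.465, -0.8216)  len=0.5136
  (v2,v7,v6) [-+-] → (-0.5564, 1.465, -0.8216)–(1.07, 1.465, -0.8216)  len=1.6264
  (v6,v5,v4) [-+-] → (1.07, 0.7618, -0.8216)–(1.07, -1.465, -0.8216)  len=2.2268
  (v7,v5,v6) [++-] → (1.07, 0.7618, -0.8216)–(1.07, 1.465, -0.8216)  len=0.7032

Chained into 1 loop(s):
  loop 1: 8 segments, perimeter = 10.1400
Total perimeter = 10.140

loops=1 perimeter=10.140


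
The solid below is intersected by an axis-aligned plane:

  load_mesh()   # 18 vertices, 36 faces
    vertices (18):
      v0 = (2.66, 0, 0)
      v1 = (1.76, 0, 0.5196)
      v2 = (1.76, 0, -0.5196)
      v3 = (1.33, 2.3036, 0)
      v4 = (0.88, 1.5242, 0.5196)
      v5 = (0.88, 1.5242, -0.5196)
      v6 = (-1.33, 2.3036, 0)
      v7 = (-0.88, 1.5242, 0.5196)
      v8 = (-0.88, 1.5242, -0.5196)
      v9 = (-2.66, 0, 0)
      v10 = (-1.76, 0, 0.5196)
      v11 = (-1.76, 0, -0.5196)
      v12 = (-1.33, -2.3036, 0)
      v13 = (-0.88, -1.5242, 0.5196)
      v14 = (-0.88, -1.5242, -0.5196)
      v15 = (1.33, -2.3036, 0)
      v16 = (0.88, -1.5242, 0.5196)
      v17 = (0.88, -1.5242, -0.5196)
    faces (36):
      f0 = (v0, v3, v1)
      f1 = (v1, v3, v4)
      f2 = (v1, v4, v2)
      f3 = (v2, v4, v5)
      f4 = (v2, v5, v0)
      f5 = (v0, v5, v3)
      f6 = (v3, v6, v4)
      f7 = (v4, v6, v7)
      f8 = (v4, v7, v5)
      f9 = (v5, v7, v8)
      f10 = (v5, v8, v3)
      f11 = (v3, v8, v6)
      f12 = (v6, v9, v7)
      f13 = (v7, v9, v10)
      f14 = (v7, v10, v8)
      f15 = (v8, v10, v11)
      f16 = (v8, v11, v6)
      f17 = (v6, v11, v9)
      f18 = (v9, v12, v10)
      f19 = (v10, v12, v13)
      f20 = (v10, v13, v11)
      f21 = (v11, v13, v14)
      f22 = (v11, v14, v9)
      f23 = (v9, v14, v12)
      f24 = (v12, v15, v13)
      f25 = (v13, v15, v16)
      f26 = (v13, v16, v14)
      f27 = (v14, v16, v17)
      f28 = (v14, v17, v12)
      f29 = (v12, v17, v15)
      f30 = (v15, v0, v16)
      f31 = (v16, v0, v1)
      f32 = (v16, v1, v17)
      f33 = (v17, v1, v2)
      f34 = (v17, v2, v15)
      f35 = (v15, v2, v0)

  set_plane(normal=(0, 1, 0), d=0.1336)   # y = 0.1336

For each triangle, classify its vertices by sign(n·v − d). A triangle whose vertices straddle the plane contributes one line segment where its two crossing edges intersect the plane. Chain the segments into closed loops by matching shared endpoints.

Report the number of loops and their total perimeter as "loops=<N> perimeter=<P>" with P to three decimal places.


loops=2 perimeter=6.235

Straddling triangles (12 of 36):
  (v0,v3,v1) [-+-] → (2.58287, 0.1336, 0)–(1.73506, 0.1336, 0.489465)  len=0.9790
  (v1,v3,v4) [-++] → (1.73506, 0.1336, 0.489465)–(1.68287, 0.1336, 0.5196)  len=0.0603
  (v1,v4,v2) [-+-] → (1.68287, 0.1336, 0.5196)–(1.68287, 0.1336, -0.428511)  len=0.9481
  (v2,v4,v5) [-++] → (1.68287, 0.1336, -0.428511)–(1.68287, 0.1336, -0.5196)  len=0.0911
  (v2,v5,v0) [-+-] → (1.68287, 0.1336, -0.5196)–(2.50398, 0.1336, -0.0455443)  len=0.9481
  (v0,v5,v3) [-++] → (2.50398, 0.1336, -0.0455443)–(2.58287, 0.1336, 0)  len=0.0911
  (v6,v9,v7) [+-+] → (-2.58287, 0.1336, 0)–(-2.50398, 0.1336, 0.0455443)  len=0.0911
  (v7,v9,v10) [+--] → (-2.50398, 0.1336, 0.0455443)–(-1.68287, 0.1336, 0.5196)  len=0.9481
  (v7,v10,v8) [+-+] → (-1.68287, 0.1336, 0.5196)–(-1.68287, 0.1336, 0.428511)  len=0.0911
  (v8,v10,v11) [+--] → (-1.68287, 0.1336, 0.428511)–(-1.68287, 0.1336, -0.5196)  len=0.9481
  (v8,v11,v6) [+-+] → (-1.68287, 0.1336, -0.5196)–(-1.73506, 0.1336, -0.489465)  len=0.0603
  (v6,v11,v9) [+--] → (-1.73506, 0.1336, -0.489465)–(-2.58287, 0.1336, 0)  len=0.9790

Chained into 2 loop(s):
  loop 1: 6 segments, perimeter = 3.1176
  loop 2: 6 segments, perimeter = 3.1176
Total perimeter = 6.235


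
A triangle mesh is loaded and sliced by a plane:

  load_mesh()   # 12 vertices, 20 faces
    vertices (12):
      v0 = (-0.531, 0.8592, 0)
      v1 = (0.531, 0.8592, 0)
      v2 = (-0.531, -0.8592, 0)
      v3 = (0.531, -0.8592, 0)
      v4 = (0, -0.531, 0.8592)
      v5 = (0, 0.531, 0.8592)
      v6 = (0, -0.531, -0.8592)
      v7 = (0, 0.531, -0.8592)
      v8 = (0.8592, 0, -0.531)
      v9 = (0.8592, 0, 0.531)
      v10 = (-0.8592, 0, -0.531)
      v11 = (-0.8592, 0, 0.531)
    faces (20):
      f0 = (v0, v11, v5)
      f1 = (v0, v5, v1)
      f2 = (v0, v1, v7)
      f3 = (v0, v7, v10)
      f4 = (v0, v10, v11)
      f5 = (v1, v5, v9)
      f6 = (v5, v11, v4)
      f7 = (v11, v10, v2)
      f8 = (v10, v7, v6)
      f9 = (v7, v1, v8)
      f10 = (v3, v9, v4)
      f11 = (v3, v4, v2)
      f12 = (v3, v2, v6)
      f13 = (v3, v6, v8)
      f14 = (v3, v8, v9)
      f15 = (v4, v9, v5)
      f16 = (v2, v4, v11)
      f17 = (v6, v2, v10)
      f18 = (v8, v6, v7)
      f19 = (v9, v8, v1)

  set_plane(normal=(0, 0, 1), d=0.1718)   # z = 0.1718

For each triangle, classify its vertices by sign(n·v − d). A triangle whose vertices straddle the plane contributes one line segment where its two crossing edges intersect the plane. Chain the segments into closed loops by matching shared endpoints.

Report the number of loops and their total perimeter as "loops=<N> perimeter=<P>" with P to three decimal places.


Straddling triangles (10 of 20):
  (v0,v11,v5) [-++] → (-0.637186, 0.581214, 0.1718)–(-0.424825, 0.793575, 0.1718)  len=0.3003
  (v0,v5,v1) [-+-] → (-0.424825, 0.793575, 0.1718)–(0.424825, 0.793575, 0.1718)  len=0.8496
  (v0,v10,v11) [--+] → (-0.8592, 0, 0.1718)–(-0.637186, 0.581214, 0.1718)  len=0.6222
  (v1,v5,v9) [-++] → (0.424825, 0.793575, 0.1718)–(0.637186, 0.581214, 0.1718)  len=0.3003
  (v11,v10,v2) [+--] → (-0.8592, 0, 0.1718)–(-0.637186, -0.581214, 0.1718)  len=0.6222
  (v3,v9,v4) [-++] → (0.637186, -0.581214, 0.1718)–(0.424825, -0.793575, 0.1718)  len=0.3003
  (v3,v4,v2) [-+-] → (0.424825, -0.793575, 0.1718)–(-0.424825, -0.793575, 0.1718)  len=0.8496
  (v3,v8,v9) [--+] → (0.8592, 0, 0.1718)–(0.637186, -0.581214, 0.1718)  len=0.6222
  (v2,v4,v11) [-++] → (-0.424825, -0.793575, 0.1718)–(-0.637186, -0.581214, 0.1718)  len=0.3003
  (v9,v8,v1) [+--] → (0.8592, 0, 0.1718)–(0.637186, 0.581214, 0.1718)  len=0.6222

Chained into 1 loop(s):
  loop 1: 10 segments, perimeter = 5.3893
Total perimeter = 5.389

loops=1 perimeter=5.389


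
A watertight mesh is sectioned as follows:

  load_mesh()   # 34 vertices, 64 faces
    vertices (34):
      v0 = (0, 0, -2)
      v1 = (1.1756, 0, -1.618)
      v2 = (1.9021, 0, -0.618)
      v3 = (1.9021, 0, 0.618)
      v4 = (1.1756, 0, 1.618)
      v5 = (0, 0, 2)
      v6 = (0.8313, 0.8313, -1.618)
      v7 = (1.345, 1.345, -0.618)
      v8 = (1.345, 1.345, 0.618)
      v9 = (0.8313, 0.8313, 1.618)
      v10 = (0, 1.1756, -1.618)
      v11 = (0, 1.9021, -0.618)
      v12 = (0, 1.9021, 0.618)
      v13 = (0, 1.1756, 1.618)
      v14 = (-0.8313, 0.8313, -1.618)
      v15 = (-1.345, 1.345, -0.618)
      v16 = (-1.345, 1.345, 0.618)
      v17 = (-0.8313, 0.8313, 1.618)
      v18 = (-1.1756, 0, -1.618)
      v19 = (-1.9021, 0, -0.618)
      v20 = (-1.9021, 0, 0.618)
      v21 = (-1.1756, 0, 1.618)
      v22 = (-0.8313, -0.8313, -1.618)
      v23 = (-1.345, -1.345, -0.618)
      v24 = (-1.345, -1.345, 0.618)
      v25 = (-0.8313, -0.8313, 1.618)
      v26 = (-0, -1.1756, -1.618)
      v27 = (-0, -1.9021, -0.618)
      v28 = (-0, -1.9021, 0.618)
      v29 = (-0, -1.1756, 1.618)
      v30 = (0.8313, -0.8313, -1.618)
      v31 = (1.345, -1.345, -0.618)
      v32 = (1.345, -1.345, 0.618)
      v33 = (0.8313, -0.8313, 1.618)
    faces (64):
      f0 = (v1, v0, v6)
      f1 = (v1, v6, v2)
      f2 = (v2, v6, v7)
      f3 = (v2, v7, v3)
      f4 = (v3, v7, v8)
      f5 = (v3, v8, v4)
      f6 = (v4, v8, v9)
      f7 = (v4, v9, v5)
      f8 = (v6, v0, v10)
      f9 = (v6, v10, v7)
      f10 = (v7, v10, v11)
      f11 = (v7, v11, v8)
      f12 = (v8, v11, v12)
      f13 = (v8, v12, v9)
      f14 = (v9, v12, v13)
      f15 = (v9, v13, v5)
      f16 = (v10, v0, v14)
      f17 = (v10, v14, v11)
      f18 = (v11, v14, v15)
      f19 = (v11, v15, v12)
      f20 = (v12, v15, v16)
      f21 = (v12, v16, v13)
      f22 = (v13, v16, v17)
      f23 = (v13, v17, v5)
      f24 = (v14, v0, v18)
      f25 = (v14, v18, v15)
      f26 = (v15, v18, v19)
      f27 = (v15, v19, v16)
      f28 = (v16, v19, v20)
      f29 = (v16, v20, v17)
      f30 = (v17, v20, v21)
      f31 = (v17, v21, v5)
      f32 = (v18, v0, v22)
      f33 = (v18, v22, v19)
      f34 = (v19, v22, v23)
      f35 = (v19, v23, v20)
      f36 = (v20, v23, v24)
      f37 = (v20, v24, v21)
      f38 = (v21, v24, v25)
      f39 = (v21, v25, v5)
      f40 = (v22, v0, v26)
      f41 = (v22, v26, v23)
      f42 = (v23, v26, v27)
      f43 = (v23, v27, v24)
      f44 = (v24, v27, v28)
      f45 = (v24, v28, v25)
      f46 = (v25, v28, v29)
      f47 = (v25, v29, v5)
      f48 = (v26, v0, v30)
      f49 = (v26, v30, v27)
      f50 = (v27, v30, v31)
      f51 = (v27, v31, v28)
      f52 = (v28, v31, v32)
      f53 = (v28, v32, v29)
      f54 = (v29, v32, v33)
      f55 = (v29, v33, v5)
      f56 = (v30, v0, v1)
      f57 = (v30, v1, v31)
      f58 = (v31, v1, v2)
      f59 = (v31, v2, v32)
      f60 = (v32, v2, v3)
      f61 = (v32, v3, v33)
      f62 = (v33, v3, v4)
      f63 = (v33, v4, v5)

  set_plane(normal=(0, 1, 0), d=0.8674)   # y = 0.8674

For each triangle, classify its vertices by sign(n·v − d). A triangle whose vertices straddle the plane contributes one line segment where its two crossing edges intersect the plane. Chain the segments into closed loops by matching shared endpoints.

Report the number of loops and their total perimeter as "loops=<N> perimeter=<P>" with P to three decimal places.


loops=1 perimeter=10.640

Straddling triangles (20 of 64):
  (v2,v6,v7) [--+] → (0.8674, 0.8674, -1.54773)–(1.54282, 0.8674, -0.618)  len=1.1492
  (v2,v7,v3) [-+-] → (1.54282, 0.8674, -0.618)–(1.54282, 0.8674, -0.179105)  len=0.4389
  (v3,v7,v8) [-++] → (1.54282, 0.8674, -0.179105)–(1.54282, 0.8674, 0.618)  len=0.7971
  (v3,v8,v4) [-+-] → (1.54282, 0.8674, 0.618)–(1.28485, 0.8674, 0.973093)  len=0.4389
  (v4,v8,v9) [-+-] → (1.28485, 0.8674, 0.973093)–(0.8674, 0.8674, 1.54773)  len=0.7103
  (v6,v0,v10) [--+] → (0, 0.8674, -1.71815)–(0.744138, 0.8674, -1.618)  len=0.7508
  (v6,v10,v7) [-++] → (0.744138, 0.8674, -1.618)–(0.8674, 0.8674, -1.54773)  len=0.1419
  (v8,v12,v9) [++-] → (0.803274, 0.8674, 1.58429)–(0.8674, 0.8674, 1.54773)  len=0.0738
  (v9,v12,v13) [-++] → (0.803274, 0.8674, 1.58429)–(0.744138, 0.8674, 1.618)  len=0.0681
  (v9,v13,v5) [-+-] → (0.744138, 0.8674, 1.618)–(0, 0.8674, 1.71815)  len=0.7508
  (v10,v0,v14) [+--] → (0, 0.8674, -1.71815)–(-0.744138, 0.8674, -1.618)  len=0.7508
  (v10,v14,v11) [+-+] → (-0.744138, 0.8674, -1.618)–(-0.803274, 0.8674, -1.58429)  len=0.0681
  (v11,v14,v15) [+-+] → (-0.803274, 0.8674, -1.58429)–(-0.8674, 0.8674, -1.54773)  len=0.0738
  (v13,v16,v17) [++-] → (-0.8674, 0.8674, 1.54773)–(-0.744138, 0.8674, 1.618)  len=0.1419
  (v13,v17,v5) [+--] → (-0.744138, 0.8674, 1.618)–(0, 0.8674, 1.71815)  len=0.7508
  (v14,v18,v15) [--+] → (-1.28485, 0.8674, -0.973093)–(-0.8674, 0.8674, -1.54773)  len=0.7103
  (v15,v18,v19) [+--] → (-1.28485, 0.8674, -0.973093)–(-1.54282, 0.8674, -0.618)  len=0.4389
  (v15,v19,v16) [+-+] → (-1.54282, 0.8674, -0.618)–(-1.54282, 0.8674, 0.179105)  len=0.7971
  (v16,v19,v20) [+--] → (-1.54282, 0.8674, 0.179105)–(-1.54282, 0.8674, 0.618)  len=0.4389
  (v16,v20,v17) [+--] → (-1.54282, 0.8674, 0.618)–(-0.8674, 0.8674, 1.54773)  len=1.1492

Chained into 1 loop(s):
  loop 1: 20 segments, perimeter = 10.6396
Total perimeter = 10.640


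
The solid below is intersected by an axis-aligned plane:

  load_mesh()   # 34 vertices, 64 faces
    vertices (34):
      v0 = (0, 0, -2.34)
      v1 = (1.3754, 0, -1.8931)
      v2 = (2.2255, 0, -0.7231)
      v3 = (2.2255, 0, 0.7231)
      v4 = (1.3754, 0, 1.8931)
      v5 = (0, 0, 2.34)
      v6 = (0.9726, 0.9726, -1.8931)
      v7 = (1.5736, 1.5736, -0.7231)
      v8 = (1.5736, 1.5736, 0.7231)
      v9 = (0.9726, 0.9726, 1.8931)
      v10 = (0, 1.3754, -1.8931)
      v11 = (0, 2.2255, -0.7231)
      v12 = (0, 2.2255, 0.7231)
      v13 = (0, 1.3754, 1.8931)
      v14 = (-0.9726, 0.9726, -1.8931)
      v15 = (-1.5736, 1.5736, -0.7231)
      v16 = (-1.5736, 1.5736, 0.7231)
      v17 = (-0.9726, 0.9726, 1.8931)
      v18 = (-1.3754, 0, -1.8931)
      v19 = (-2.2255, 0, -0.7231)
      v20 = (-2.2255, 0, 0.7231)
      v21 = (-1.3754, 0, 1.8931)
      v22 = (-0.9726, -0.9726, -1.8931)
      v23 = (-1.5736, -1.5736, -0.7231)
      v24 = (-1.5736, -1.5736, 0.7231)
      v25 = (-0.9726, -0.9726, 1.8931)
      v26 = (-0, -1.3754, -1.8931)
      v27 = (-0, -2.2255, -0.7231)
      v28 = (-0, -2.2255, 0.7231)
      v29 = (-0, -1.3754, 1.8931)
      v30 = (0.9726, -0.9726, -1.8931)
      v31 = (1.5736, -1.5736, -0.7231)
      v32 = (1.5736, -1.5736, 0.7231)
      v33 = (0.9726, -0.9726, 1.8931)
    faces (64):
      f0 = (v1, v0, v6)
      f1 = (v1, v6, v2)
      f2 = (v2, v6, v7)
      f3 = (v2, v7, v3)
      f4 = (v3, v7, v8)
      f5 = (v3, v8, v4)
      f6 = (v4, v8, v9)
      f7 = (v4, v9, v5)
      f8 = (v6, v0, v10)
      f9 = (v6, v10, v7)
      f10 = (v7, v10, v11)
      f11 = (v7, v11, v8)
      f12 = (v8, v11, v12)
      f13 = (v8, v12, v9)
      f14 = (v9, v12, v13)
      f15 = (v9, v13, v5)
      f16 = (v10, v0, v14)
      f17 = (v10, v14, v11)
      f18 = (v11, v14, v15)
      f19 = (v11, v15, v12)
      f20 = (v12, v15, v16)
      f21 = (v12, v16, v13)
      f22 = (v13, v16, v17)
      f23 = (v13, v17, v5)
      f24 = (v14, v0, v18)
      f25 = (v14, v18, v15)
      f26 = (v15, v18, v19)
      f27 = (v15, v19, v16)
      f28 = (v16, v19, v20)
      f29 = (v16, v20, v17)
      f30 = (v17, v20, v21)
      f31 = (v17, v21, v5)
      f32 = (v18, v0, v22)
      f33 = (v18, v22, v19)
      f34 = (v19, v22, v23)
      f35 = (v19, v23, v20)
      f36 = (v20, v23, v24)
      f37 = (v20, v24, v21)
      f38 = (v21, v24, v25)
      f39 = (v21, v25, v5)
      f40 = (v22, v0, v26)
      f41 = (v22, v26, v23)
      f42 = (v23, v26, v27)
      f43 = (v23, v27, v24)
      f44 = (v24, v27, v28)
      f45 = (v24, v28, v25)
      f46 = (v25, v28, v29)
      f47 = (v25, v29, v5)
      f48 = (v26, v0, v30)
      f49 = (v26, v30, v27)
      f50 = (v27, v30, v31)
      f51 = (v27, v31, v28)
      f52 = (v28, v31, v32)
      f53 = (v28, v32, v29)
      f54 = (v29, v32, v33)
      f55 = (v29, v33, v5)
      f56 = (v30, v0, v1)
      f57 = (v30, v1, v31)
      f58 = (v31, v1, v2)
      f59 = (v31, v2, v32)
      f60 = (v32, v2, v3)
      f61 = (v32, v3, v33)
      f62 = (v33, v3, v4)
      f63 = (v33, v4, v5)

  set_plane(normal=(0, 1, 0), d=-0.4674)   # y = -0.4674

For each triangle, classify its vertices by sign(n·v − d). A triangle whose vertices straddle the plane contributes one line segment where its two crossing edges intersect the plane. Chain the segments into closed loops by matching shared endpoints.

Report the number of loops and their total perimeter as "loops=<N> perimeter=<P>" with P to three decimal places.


loops=1 perimeter=13.568

Straddling triangles (20 of 64):
  (v18,v0,v22) [++-] → (-0.4674, -0.4674, -2.12523)–(-1.18183, -0.4674, -1.8931)  len=0.7512
  (v18,v22,v19) [+-+] → (-1.18183, -0.4674, -1.8931)–(-1.6234, -0.4674, -1.28536)  len=0.7512
  (v19,v22,v23) [+--] → (-1.6234, -0.4674, -1.28536)–(-2.03187, -0.4674, -0.7231)  len=0.6950
  (v19,v23,v20) [+-+] → (-2.03187, -0.4674, -0.7231)–(-2.03187, -0.4674, 0.293541)  len=1.0166
  (v20,v23,v24) [+--] → (-2.03187, -0.4674, 0.293541)–(-2.03187, -0.4674, 0.7231)  len=0.4296
  (v20,v24,v21) [+-+] → (-2.03187, -0.4674, 0.7231)–(-1.43427, -0.4674, 1.54558)  len=1.0167
  (v21,v24,v25) [+--] → (-1.43427, -0.4674, 1.54558)–(-1.18183, -0.4674, 1.8931)  len=0.4295
  (v21,v25,v5) [+-+] → (-1.18183, -0.4674, 1.8931)–(-0.4674, -0.4674, 2.12523)  len=0.7512
  (v22,v0,v26) [-+-] → (-0.4674, -0.4674, -2.12523)–(0, -0.4674, -2.18813)  len=0.4716
  (v25,v29,v5) [--+] → (0, -0.4674, 2.18813)–(-0.4674, -0.4674, 2.12523)  len=0.4716
  (v26,v0,v30) [-+-] → (0, -0.4674, -2.18813)–(0.4674, -0.4674, -2.12523)  len=0.4716
  (v29,v33,v5) [--+] → (0.4674, -0.4674, 2.12523)–(0, -0.4674, 2.18813)  len=0.4716
  (v30,v0,v1) [-++] → (0.4674, -0.4674, -2.12523)–(1.18183, -0.4674, -1.8931)  len=0.7512
  (v30,v1,v31) [-+-] → (1.18183, -0.4674, -1.8931)–(1.43427, -0.4674, -1.54558)  len=0.4295
  (v31,v1,v2) [-++] → (1.43427, -0.4674, -1.54558)–(2.03187, -0.4674, -0.7231)  len=1.0167
  (v31,v2,v32) [-+-] → (2.03187, -0.4674, -0.7231)–(2.03187, -0.4674, -0.293541)  len=0.4296
  (v32,v2,v3) [-++] → (2.03187, -0.4674, -0.293541)–(2.03187, -0.4674, 0.7231)  len=1.0166
  (v32,v3,v33) [-+-] → (2.03187, -0.4674, 0.7231)–(1.6234, -0.4674, 1.28536)  len=0.6950
  (v33,v3,v4) [-++] → (1.6234, -0.4674, 1.28536)–(1.18183, -0.4674, 1.8931)  len=0.7512
  (v33,v4,v5) [-++] → (1.18183, -0.4674, 1.8931)–(0.4674, -0.4674, 2.12523)  len=0.7512

Chained into 1 loop(s):
  loop 1: 20 segments, perimeter = 13.5684
Total perimeter = 13.568


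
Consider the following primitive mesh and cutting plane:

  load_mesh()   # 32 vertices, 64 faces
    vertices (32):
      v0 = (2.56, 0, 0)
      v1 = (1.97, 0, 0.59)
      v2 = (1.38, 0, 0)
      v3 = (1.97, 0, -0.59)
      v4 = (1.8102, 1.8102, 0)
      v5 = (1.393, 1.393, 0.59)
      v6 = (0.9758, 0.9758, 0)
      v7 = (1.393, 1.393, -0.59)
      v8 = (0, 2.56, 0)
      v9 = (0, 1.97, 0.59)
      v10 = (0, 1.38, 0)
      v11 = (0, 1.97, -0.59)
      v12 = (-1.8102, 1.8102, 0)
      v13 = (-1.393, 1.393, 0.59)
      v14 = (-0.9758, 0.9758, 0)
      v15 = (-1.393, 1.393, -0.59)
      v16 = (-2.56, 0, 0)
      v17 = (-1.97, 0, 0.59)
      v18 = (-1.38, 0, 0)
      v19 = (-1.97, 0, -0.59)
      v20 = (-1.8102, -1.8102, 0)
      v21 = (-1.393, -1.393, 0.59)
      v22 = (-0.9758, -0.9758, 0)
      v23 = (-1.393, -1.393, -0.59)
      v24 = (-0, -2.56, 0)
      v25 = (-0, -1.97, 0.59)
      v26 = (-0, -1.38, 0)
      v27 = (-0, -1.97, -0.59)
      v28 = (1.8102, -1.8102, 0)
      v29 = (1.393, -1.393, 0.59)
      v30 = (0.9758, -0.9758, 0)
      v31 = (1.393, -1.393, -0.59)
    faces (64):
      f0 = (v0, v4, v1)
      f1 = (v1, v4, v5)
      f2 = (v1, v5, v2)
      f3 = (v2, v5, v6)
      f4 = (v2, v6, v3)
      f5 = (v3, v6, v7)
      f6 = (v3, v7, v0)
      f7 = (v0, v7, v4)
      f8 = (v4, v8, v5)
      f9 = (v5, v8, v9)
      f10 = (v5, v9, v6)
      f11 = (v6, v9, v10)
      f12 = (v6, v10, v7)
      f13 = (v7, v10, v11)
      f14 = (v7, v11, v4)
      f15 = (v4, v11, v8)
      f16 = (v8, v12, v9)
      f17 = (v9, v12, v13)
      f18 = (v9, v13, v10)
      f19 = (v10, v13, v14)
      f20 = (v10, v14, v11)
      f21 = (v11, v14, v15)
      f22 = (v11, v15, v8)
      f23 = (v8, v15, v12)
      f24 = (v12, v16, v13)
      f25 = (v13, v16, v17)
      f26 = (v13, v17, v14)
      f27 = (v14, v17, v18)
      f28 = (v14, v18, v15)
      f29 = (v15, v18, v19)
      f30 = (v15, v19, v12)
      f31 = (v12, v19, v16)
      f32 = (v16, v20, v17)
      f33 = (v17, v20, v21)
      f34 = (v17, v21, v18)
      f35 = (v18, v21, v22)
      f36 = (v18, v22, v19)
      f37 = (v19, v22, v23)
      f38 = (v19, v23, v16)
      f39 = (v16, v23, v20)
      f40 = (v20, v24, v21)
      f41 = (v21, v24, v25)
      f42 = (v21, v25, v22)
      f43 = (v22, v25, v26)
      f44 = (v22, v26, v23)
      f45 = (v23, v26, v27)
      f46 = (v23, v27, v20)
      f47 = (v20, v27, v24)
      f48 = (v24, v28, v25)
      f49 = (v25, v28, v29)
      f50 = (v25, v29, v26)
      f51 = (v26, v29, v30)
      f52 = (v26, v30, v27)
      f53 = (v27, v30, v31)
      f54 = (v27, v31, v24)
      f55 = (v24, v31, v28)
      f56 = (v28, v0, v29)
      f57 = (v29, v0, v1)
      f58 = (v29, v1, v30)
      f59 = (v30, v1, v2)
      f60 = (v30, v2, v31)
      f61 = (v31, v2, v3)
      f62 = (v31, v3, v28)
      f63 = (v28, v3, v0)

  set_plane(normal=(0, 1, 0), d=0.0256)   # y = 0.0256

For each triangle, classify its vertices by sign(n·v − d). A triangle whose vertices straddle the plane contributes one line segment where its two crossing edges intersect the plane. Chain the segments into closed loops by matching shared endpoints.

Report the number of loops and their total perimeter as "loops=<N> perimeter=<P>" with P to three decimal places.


loops=2 perimeter=6.675

Straddling triangles (16 of 64):
  (v0,v4,v1) [-+-] → (2.5494, 0.0256, 0)–(1.96774, 0.0256, 0.581656)  len=0.8226
  (v1,v4,v5) [-++] → (1.96774, 0.0256, 0.581656)–(1.9594, 0.0256, 0.59)  len=0.0118
  (v1,v5,v2) [-+-] → (1.9594, 0.0256, 0.59)–(1.38024, 0.0256, 0.0108428)  len=0.8191
  (v2,v5,v6) [-++] → (1.38024, 0.0256, 0.0108428)–(1.3694, 0.0256, 0)  len=0.0153
  (v2,v6,v3) [-+-] → (1.3694, 0.0256, 0)–(1.94392, 0.0256, -0.574521)  len=0.8125
  (v3,v6,v7) [-++] → (1.94392, 0.0256, -0.574521)–(1.9594, 0.0256, -0.59)  len=0.0219
  (v3,v7,v0) [-+-] → (1.9594, 0.0256, -0.59)–(2.53855, 0.0256, -0.0108428)  len=0.8191
  (v0,v7,v4) [-++] → (2.53855, 0.0256, -0.0108428)–(2.5494, 0.0256, 0)  len=0.0153
  (v12,v16,v13) [+-+] → (-2.5494, 0.0256, 0)–(-2.53855, 0.0256, 0.0108428)  len=0.0153
  (v13,v16,v17) [+--] → (-2.53855, 0.0256, 0.0108428)–(-1.9594, 0.0256, 0.59)  len=0.8191
  (v13,v17,v14) [+-+] → (-1.9594, 0.0256, 0.59)–(-1.94392, 0.0256, 0.574521)  len=0.0219
  (v14,v17,v18) [+--] → (-1.94392, 0.0256, 0.574521)–(-1.3694, 0.0256, 0)  len=0.8125
  (v14,v18,v15) [+-+] → (-1.3694, 0.0256, 0)–(-1.38024, 0.0256, -0.0108428)  len=0.0153
  (v15,v18,v19) [+--] → (-1.38024, 0.0256, -0.0108428)–(-1.9594, 0.0256, -0.59)  len=0.8191
  (v15,v19,v12) [+-+] → (-1.9594, 0.0256, -0.59)–(-1.96774, 0.0256, -0.581656)  len=0.0118
  (v12,v19,v16) [+--] → (-1.96774, 0.0256, -0.581656)–(-2.5494, 0.0256, 0)  len=0.8226

Chained into 2 loop(s):
  loop 1: 8 segments, perimeter = 3.3375
  loop 2: 8 segments, perimeter = 3.3375
Total perimeter = 6.675


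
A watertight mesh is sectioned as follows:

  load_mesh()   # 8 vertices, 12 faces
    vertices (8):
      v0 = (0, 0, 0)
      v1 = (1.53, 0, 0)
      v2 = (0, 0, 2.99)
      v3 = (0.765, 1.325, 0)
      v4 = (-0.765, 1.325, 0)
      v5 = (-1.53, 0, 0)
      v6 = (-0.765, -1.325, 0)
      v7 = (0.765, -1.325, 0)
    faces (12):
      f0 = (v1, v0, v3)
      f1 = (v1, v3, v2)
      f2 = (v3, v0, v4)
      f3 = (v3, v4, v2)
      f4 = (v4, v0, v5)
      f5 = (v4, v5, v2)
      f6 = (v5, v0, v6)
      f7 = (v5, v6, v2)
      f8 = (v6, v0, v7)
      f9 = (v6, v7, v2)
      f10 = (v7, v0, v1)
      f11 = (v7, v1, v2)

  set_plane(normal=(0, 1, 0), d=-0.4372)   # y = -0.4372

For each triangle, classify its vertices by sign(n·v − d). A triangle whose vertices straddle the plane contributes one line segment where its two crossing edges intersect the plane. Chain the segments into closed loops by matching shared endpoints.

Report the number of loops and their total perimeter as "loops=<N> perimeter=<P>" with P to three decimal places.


loops=1 perimeter=7.561

Straddling triangles (6 of 12):
  (v5,v0,v6) [++-] → (-0.252421, -0.4372, 0)–(-1.27758, -0.4372, 0)  len=1.0252
  (v5,v6,v2) [+-+] → (-1.27758, -0.4372, 0)–(-0.252421, -0.4372, 2.00341)  len=2.2505
  (v6,v0,v7) [-+-] → (-0.252421, -0.4372, 0)–(0.252421, -0.4372, 0)  len=0.5048
  (v6,v7,v2) [--+] → (0.252421, -0.4372, 2.00341)–(-0.252421, -0.4372, 2.00341)  len=0.5048
  (v7,v0,v1) [-++] → (0.252421, -0.4372, 0)–(1.27758, -0.4372, 0)  len=1.0252
  (v7,v1,v2) [-++] → (1.27758, -0.4372, 0)–(0.252421, -0.4372, 2.00341)  len=2.2505

Chained into 1 loop(s):
  loop 1: 6 segments, perimeter = 7.5609
Total perimeter = 7.561


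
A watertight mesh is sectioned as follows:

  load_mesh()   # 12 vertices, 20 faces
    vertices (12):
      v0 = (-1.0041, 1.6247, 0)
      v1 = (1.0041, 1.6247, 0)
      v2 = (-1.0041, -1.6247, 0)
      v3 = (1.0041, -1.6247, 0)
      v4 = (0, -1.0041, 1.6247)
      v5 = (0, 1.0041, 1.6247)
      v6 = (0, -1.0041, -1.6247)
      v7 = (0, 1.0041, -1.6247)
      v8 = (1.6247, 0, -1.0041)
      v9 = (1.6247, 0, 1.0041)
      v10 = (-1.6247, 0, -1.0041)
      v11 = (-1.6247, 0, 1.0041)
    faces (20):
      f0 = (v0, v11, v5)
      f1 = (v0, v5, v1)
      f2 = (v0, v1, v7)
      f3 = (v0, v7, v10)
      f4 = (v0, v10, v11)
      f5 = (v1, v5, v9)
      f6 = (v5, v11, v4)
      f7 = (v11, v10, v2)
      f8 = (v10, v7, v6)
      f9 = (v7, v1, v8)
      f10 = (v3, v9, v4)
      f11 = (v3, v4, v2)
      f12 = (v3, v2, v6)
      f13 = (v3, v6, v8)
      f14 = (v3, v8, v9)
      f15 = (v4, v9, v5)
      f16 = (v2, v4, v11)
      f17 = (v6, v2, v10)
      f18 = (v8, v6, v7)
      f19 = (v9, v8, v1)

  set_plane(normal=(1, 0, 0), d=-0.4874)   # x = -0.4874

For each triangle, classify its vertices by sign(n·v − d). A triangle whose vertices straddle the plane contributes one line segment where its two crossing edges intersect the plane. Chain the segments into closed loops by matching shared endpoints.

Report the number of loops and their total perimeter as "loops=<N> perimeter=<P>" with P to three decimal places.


Straddling triangles (10 of 20):
  (v0,v11,v5) [--+] → (-0.4874, 0.702876, 1.43852)–(-0.4874, 1.30535, 0.836055)  len=0.8520
  (v0,v5,v1) [-++] → (-0.4874, 1.30535, 0.836055)–(-0.4874, 1.6247, 0)  len=0.8950
  (v0,v1,v7) [-++] → (-0.4874, 1.6247, 0)–(-0.4874, 1.30535, -0.836055)  len=0.8950
  (v0,v7,v10) [-+-] → (-0.4874, 1.30535, -0.836055)–(-0.4874, 0.702876, -1.43852)  len=0.8520
  (v5,v11,v4) [+-+] → (-0.4874, 0.702876, 1.43852)–(-0.4874, -0.702876, 1.43852)  len=1.4058
  (v10,v7,v6) [-++] → (-0.4874, 0.702876, -1.43852)–(-0.4874, -0.702876, -1.43852)  len=1.4058
  (v3,v4,v2) [++-] → (-0.4874, -1.30535, 0.836055)–(-0.4874, -1.6247, 0)  len=0.8950
  (v3,v2,v6) [+-+] → (-0.4874, -1.6247, 0)–(-0.4874, -1.30535, -0.836055)  len=0.8950
  (v2,v4,v11) [-+-] → (-0.4874, -1.30535, 0.836055)–(-0.4874, -0.702876, 1.43852)  len=0.8520
  (v6,v2,v10) [+--] → (-0.4874, -1.30535, -0.836055)–(-0.4874, -0.702876, -1.43852)  len=0.8520

Chained into 1 loop(s):
  loop 1: 10 segments, perimeter = 9.7995
Total perimeter = 9.799

loops=1 perimeter=9.799


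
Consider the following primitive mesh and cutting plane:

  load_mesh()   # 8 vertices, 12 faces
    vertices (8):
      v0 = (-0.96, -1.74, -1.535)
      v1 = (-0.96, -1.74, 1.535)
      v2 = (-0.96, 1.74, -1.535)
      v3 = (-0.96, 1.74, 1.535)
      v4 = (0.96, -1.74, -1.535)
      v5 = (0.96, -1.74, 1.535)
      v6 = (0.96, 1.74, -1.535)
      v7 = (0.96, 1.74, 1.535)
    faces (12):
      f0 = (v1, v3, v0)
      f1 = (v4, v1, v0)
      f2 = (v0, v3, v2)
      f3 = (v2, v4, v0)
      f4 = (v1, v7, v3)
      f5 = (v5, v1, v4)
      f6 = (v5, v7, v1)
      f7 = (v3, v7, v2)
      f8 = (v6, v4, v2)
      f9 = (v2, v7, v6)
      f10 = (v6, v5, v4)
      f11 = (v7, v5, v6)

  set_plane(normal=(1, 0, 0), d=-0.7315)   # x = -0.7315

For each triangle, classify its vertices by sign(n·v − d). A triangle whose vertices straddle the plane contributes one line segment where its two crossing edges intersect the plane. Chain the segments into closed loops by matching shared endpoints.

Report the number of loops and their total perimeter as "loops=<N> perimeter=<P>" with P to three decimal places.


loops=1 perimeter=13.100

Straddling triangles (8 of 12):
  (v4,v1,v0) [+--] → (-0.7315, -1.74, 1.16964)–(-0.7315, -1.74, -1.535)  len=2.7046
  (v2,v4,v0) [-+-] → (-0.7315, 1.32584, -1.535)–(-0.7315, -1.74, -1.535)  len=3.0658
  (v1,v7,v3) [-+-] → (-0.7315, -1.32584, 1.535)–(-0.7315, 1.74, 1.535)  len=3.0658
  (v5,v1,v4) [+-+] → (-0.7315, -1.74, 1.535)–(-0.7315, -1.74, 1.16964)  len=0.3654
  (v5,v7,v1) [++-] → (-0.7315, -1.32584, 1.535)–(-0.7315, -1.74, 1.535)  len=0.4142
  (v3,v7,v2) [-+-] → (-0.7315, 1.74, 1.535)–(-0.7315, 1.74, -1.16964)  len=2.7046
  (v6,v4,v2) [++-] → (-0.7315, 1.32584, -1.535)–(-0.7315, 1.74, -1.535)  len=0.4142
  (v2,v7,v6) [-++] → (-0.7315, 1.74, -1.16964)–(-0.7315, 1.74, -1.535)  len=0.3654

Chained into 1 loop(s):
  loop 1: 8 segments, perimeter = 13.1000
Total perimeter = 13.100


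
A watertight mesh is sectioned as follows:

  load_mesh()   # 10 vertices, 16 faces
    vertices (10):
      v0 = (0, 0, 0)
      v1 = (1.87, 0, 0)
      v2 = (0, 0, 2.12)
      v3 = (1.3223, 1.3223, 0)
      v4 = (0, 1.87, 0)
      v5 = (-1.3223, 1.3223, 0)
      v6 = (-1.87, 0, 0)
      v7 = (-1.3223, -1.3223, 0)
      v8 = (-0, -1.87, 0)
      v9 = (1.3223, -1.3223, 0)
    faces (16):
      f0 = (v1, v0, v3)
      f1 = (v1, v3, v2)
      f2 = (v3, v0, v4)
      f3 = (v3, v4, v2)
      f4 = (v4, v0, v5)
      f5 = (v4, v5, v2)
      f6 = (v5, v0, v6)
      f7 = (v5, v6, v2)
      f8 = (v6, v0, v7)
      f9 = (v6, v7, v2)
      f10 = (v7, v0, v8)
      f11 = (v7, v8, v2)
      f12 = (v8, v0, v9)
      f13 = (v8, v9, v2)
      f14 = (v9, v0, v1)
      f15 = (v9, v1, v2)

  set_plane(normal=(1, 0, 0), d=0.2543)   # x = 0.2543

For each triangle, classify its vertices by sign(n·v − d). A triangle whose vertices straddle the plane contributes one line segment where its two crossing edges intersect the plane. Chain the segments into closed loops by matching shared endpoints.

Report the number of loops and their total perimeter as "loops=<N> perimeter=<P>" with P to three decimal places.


loops=1 perimeter=8.658

Straddling triangles (8 of 16):
  (v1,v0,v3) [+-+] → (0.2543, 0, 0)–(0.2543, 0.2543, 0)  len=0.2543
  (v1,v3,v2) [++-] → (0.2543, 0.2543, 1.71229)–(0.2543, 0, 1.8317)  len=0.2809
  (v3,v0,v4) [+--] → (0.2543, 0.2543, 0)–(0.2543, 1.76467, 0)  len=1.5104
  (v3,v4,v2) [+--] → (0.2543, 1.76467, 0)–(0.2543, 0.2543, 1.71229)  len=2.2832
  (v8,v0,v9) [--+] → (0.2543, -0.2543, 0)–(0.2543, -1.76467, 0)  len=1.5104
  (v8,v9,v2) [-+-] → (0.2543, -1.76467, 0)–(0.2543, -0.2543, 1.71229)  len=2.2832
  (v9,v0,v1) [+-+] → (0.2543, -0.2543, 0)–(0.2543, 0, 0)  len=0.2543
  (v9,v1,v2) [++-] → (0.2543, 0, 1.8317)–(0.2543, -0.2543, 1.71229)  len=0.2809

Chained into 1 loop(s):
  loop 1: 8 segments, perimeter = 8.6577
Total perimeter = 8.658
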